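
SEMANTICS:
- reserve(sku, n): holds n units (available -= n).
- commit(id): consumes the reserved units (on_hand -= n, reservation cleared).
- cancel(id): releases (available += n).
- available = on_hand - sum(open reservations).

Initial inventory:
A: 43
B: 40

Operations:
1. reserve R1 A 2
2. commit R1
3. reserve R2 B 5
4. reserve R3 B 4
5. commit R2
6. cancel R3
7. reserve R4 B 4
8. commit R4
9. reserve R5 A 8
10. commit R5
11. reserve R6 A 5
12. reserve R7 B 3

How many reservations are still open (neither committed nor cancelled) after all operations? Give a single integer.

Step 1: reserve R1 A 2 -> on_hand[A=43 B=40] avail[A=41 B=40] open={R1}
Step 2: commit R1 -> on_hand[A=41 B=40] avail[A=41 B=40] open={}
Step 3: reserve R2 B 5 -> on_hand[A=41 B=40] avail[A=41 B=35] open={R2}
Step 4: reserve R3 B 4 -> on_hand[A=41 B=40] avail[A=41 B=31] open={R2,R3}
Step 5: commit R2 -> on_hand[A=41 B=35] avail[A=41 B=31] open={R3}
Step 6: cancel R3 -> on_hand[A=41 B=35] avail[A=41 B=35] open={}
Step 7: reserve R4 B 4 -> on_hand[A=41 B=35] avail[A=41 B=31] open={R4}
Step 8: commit R4 -> on_hand[A=41 B=31] avail[A=41 B=31] open={}
Step 9: reserve R5 A 8 -> on_hand[A=41 B=31] avail[A=33 B=31] open={R5}
Step 10: commit R5 -> on_hand[A=33 B=31] avail[A=33 B=31] open={}
Step 11: reserve R6 A 5 -> on_hand[A=33 B=31] avail[A=28 B=31] open={R6}
Step 12: reserve R7 B 3 -> on_hand[A=33 B=31] avail[A=28 B=28] open={R6,R7}
Open reservations: ['R6', 'R7'] -> 2

Answer: 2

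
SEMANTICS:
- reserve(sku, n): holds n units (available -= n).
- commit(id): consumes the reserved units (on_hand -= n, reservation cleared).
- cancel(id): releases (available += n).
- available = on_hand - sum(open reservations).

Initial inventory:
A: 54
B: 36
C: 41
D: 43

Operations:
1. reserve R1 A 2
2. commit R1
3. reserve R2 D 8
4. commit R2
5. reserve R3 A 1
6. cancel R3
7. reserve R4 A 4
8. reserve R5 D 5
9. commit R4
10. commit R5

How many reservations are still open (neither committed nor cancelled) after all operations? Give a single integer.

Step 1: reserve R1 A 2 -> on_hand[A=54 B=36 C=41 D=43] avail[A=52 B=36 C=41 D=43] open={R1}
Step 2: commit R1 -> on_hand[A=52 B=36 C=41 D=43] avail[A=52 B=36 C=41 D=43] open={}
Step 3: reserve R2 D 8 -> on_hand[A=52 B=36 C=41 D=43] avail[A=52 B=36 C=41 D=35] open={R2}
Step 4: commit R2 -> on_hand[A=52 B=36 C=41 D=35] avail[A=52 B=36 C=41 D=35] open={}
Step 5: reserve R3 A 1 -> on_hand[A=52 B=36 C=41 D=35] avail[A=51 B=36 C=41 D=35] open={R3}
Step 6: cancel R3 -> on_hand[A=52 B=36 C=41 D=35] avail[A=52 B=36 C=41 D=35] open={}
Step 7: reserve R4 A 4 -> on_hand[A=52 B=36 C=41 D=35] avail[A=48 B=36 C=41 D=35] open={R4}
Step 8: reserve R5 D 5 -> on_hand[A=52 B=36 C=41 D=35] avail[A=48 B=36 C=41 D=30] open={R4,R5}
Step 9: commit R4 -> on_hand[A=48 B=36 C=41 D=35] avail[A=48 B=36 C=41 D=30] open={R5}
Step 10: commit R5 -> on_hand[A=48 B=36 C=41 D=30] avail[A=48 B=36 C=41 D=30] open={}
Open reservations: [] -> 0

Answer: 0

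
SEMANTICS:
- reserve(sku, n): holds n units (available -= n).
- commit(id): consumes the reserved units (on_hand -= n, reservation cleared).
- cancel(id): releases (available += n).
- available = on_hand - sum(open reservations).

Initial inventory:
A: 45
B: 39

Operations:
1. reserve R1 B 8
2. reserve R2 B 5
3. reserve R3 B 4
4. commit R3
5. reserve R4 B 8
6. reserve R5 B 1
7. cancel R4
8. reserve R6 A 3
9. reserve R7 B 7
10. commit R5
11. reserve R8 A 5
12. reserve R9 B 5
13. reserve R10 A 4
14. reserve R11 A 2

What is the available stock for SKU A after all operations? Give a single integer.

Step 1: reserve R1 B 8 -> on_hand[A=45 B=39] avail[A=45 B=31] open={R1}
Step 2: reserve R2 B 5 -> on_hand[A=45 B=39] avail[A=45 B=26] open={R1,R2}
Step 3: reserve R3 B 4 -> on_hand[A=45 B=39] avail[A=45 B=22] open={R1,R2,R3}
Step 4: commit R3 -> on_hand[A=45 B=35] avail[A=45 B=22] open={R1,R2}
Step 5: reserve R4 B 8 -> on_hand[A=45 B=35] avail[A=45 B=14] open={R1,R2,R4}
Step 6: reserve R5 B 1 -> on_hand[A=45 B=35] avail[A=45 B=13] open={R1,R2,R4,R5}
Step 7: cancel R4 -> on_hand[A=45 B=35] avail[A=45 B=21] open={R1,R2,R5}
Step 8: reserve R6 A 3 -> on_hand[A=45 B=35] avail[A=42 B=21] open={R1,R2,R5,R6}
Step 9: reserve R7 B 7 -> on_hand[A=45 B=35] avail[A=42 B=14] open={R1,R2,R5,R6,R7}
Step 10: commit R5 -> on_hand[A=45 B=34] avail[A=42 B=14] open={R1,R2,R6,R7}
Step 11: reserve R8 A 5 -> on_hand[A=45 B=34] avail[A=37 B=14] open={R1,R2,R6,R7,R8}
Step 12: reserve R9 B 5 -> on_hand[A=45 B=34] avail[A=37 B=9] open={R1,R2,R6,R7,R8,R9}
Step 13: reserve R10 A 4 -> on_hand[A=45 B=34] avail[A=33 B=9] open={R1,R10,R2,R6,R7,R8,R9}
Step 14: reserve R11 A 2 -> on_hand[A=45 B=34] avail[A=31 B=9] open={R1,R10,R11,R2,R6,R7,R8,R9}
Final available[A] = 31

Answer: 31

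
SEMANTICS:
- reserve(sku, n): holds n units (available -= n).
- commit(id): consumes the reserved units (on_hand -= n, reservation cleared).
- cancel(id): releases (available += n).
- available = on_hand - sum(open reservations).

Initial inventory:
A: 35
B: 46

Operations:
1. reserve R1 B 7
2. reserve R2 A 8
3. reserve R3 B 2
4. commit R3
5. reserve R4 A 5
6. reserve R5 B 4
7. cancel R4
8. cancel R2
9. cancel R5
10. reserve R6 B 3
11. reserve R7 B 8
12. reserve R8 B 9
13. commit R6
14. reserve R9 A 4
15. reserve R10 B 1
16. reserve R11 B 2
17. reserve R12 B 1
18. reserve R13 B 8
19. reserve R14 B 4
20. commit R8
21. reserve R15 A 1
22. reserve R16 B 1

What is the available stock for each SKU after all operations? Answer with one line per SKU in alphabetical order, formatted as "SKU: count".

Answer: A: 30
B: 0

Derivation:
Step 1: reserve R1 B 7 -> on_hand[A=35 B=46] avail[A=35 B=39] open={R1}
Step 2: reserve R2 A 8 -> on_hand[A=35 B=46] avail[A=27 B=39] open={R1,R2}
Step 3: reserve R3 B 2 -> on_hand[A=35 B=46] avail[A=27 B=37] open={R1,R2,R3}
Step 4: commit R3 -> on_hand[A=35 B=44] avail[A=27 B=37] open={R1,R2}
Step 5: reserve R4 A 5 -> on_hand[A=35 B=44] avail[A=22 B=37] open={R1,R2,R4}
Step 6: reserve R5 B 4 -> on_hand[A=35 B=44] avail[A=22 B=33] open={R1,R2,R4,R5}
Step 7: cancel R4 -> on_hand[A=35 B=44] avail[A=27 B=33] open={R1,R2,R5}
Step 8: cancel R2 -> on_hand[A=35 B=44] avail[A=35 B=33] open={R1,R5}
Step 9: cancel R5 -> on_hand[A=35 B=44] avail[A=35 B=37] open={R1}
Step 10: reserve R6 B 3 -> on_hand[A=35 B=44] avail[A=35 B=34] open={R1,R6}
Step 11: reserve R7 B 8 -> on_hand[A=35 B=44] avail[A=35 B=26] open={R1,R6,R7}
Step 12: reserve R8 B 9 -> on_hand[A=35 B=44] avail[A=35 B=17] open={R1,R6,R7,R8}
Step 13: commit R6 -> on_hand[A=35 B=41] avail[A=35 B=17] open={R1,R7,R8}
Step 14: reserve R9 A 4 -> on_hand[A=35 B=41] avail[A=31 B=17] open={R1,R7,R8,R9}
Step 15: reserve R10 B 1 -> on_hand[A=35 B=41] avail[A=31 B=16] open={R1,R10,R7,R8,R9}
Step 16: reserve R11 B 2 -> on_hand[A=35 B=41] avail[A=31 B=14] open={R1,R10,R11,R7,R8,R9}
Step 17: reserve R12 B 1 -> on_hand[A=35 B=41] avail[A=31 B=13] open={R1,R10,R11,R12,R7,R8,R9}
Step 18: reserve R13 B 8 -> on_hand[A=35 B=41] avail[A=31 B=5] open={R1,R10,R11,R12,R13,R7,R8,R9}
Step 19: reserve R14 B 4 -> on_hand[A=35 B=41] avail[A=31 B=1] open={R1,R10,R11,R12,R13,R14,R7,R8,R9}
Step 20: commit R8 -> on_hand[A=35 B=32] avail[A=31 B=1] open={R1,R10,R11,R12,R13,R14,R7,R9}
Step 21: reserve R15 A 1 -> on_hand[A=35 B=32] avail[A=30 B=1] open={R1,R10,R11,R12,R13,R14,R15,R7,R9}
Step 22: reserve R16 B 1 -> on_hand[A=35 B=32] avail[A=30 B=0] open={R1,R10,R11,R12,R13,R14,R15,R16,R7,R9}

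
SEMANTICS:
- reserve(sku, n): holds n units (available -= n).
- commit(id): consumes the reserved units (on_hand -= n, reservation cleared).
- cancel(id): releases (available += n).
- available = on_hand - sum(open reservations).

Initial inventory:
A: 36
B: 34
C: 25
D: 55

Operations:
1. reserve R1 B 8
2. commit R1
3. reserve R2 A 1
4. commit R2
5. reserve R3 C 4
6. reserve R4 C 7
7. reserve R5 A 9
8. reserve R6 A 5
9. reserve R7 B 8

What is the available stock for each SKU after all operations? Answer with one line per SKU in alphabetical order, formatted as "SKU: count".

Answer: A: 21
B: 18
C: 14
D: 55

Derivation:
Step 1: reserve R1 B 8 -> on_hand[A=36 B=34 C=25 D=55] avail[A=36 B=26 C=25 D=55] open={R1}
Step 2: commit R1 -> on_hand[A=36 B=26 C=25 D=55] avail[A=36 B=26 C=25 D=55] open={}
Step 3: reserve R2 A 1 -> on_hand[A=36 B=26 C=25 D=55] avail[A=35 B=26 C=25 D=55] open={R2}
Step 4: commit R2 -> on_hand[A=35 B=26 C=25 D=55] avail[A=35 B=26 C=25 D=55] open={}
Step 5: reserve R3 C 4 -> on_hand[A=35 B=26 C=25 D=55] avail[A=35 B=26 C=21 D=55] open={R3}
Step 6: reserve R4 C 7 -> on_hand[A=35 B=26 C=25 D=55] avail[A=35 B=26 C=14 D=55] open={R3,R4}
Step 7: reserve R5 A 9 -> on_hand[A=35 B=26 C=25 D=55] avail[A=26 B=26 C=14 D=55] open={R3,R4,R5}
Step 8: reserve R6 A 5 -> on_hand[A=35 B=26 C=25 D=55] avail[A=21 B=26 C=14 D=55] open={R3,R4,R5,R6}
Step 9: reserve R7 B 8 -> on_hand[A=35 B=26 C=25 D=55] avail[A=21 B=18 C=14 D=55] open={R3,R4,R5,R6,R7}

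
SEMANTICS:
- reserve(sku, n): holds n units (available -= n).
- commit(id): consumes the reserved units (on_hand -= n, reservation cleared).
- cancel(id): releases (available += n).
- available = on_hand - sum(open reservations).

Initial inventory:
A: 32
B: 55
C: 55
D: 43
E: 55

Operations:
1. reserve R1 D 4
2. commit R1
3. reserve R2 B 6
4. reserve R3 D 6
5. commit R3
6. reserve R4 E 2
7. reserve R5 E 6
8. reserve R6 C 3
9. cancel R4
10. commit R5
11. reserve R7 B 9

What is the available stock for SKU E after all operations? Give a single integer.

Step 1: reserve R1 D 4 -> on_hand[A=32 B=55 C=55 D=43 E=55] avail[A=32 B=55 C=55 D=39 E=55] open={R1}
Step 2: commit R1 -> on_hand[A=32 B=55 C=55 D=39 E=55] avail[A=32 B=55 C=55 D=39 E=55] open={}
Step 3: reserve R2 B 6 -> on_hand[A=32 B=55 C=55 D=39 E=55] avail[A=32 B=49 C=55 D=39 E=55] open={R2}
Step 4: reserve R3 D 6 -> on_hand[A=32 B=55 C=55 D=39 E=55] avail[A=32 B=49 C=55 D=33 E=55] open={R2,R3}
Step 5: commit R3 -> on_hand[A=32 B=55 C=55 D=33 E=55] avail[A=32 B=49 C=55 D=33 E=55] open={R2}
Step 6: reserve R4 E 2 -> on_hand[A=32 B=55 C=55 D=33 E=55] avail[A=32 B=49 C=55 D=33 E=53] open={R2,R4}
Step 7: reserve R5 E 6 -> on_hand[A=32 B=55 C=55 D=33 E=55] avail[A=32 B=49 C=55 D=33 E=47] open={R2,R4,R5}
Step 8: reserve R6 C 3 -> on_hand[A=32 B=55 C=55 D=33 E=55] avail[A=32 B=49 C=52 D=33 E=47] open={R2,R4,R5,R6}
Step 9: cancel R4 -> on_hand[A=32 B=55 C=55 D=33 E=55] avail[A=32 B=49 C=52 D=33 E=49] open={R2,R5,R6}
Step 10: commit R5 -> on_hand[A=32 B=55 C=55 D=33 E=49] avail[A=32 B=49 C=52 D=33 E=49] open={R2,R6}
Step 11: reserve R7 B 9 -> on_hand[A=32 B=55 C=55 D=33 E=49] avail[A=32 B=40 C=52 D=33 E=49] open={R2,R6,R7}
Final available[E] = 49

Answer: 49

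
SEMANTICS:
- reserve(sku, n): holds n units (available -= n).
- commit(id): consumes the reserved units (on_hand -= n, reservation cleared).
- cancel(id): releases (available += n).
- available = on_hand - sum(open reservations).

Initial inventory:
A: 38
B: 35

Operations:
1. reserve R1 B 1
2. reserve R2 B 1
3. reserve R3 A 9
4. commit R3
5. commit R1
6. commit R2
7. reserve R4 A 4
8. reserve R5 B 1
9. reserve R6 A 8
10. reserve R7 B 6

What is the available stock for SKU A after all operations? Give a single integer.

Answer: 17

Derivation:
Step 1: reserve R1 B 1 -> on_hand[A=38 B=35] avail[A=38 B=34] open={R1}
Step 2: reserve R2 B 1 -> on_hand[A=38 B=35] avail[A=38 B=33] open={R1,R2}
Step 3: reserve R3 A 9 -> on_hand[A=38 B=35] avail[A=29 B=33] open={R1,R2,R3}
Step 4: commit R3 -> on_hand[A=29 B=35] avail[A=29 B=33] open={R1,R2}
Step 5: commit R1 -> on_hand[A=29 B=34] avail[A=29 B=33] open={R2}
Step 6: commit R2 -> on_hand[A=29 B=33] avail[A=29 B=33] open={}
Step 7: reserve R4 A 4 -> on_hand[A=29 B=33] avail[A=25 B=33] open={R4}
Step 8: reserve R5 B 1 -> on_hand[A=29 B=33] avail[A=25 B=32] open={R4,R5}
Step 9: reserve R6 A 8 -> on_hand[A=29 B=33] avail[A=17 B=32] open={R4,R5,R6}
Step 10: reserve R7 B 6 -> on_hand[A=29 B=33] avail[A=17 B=26] open={R4,R5,R6,R7}
Final available[A] = 17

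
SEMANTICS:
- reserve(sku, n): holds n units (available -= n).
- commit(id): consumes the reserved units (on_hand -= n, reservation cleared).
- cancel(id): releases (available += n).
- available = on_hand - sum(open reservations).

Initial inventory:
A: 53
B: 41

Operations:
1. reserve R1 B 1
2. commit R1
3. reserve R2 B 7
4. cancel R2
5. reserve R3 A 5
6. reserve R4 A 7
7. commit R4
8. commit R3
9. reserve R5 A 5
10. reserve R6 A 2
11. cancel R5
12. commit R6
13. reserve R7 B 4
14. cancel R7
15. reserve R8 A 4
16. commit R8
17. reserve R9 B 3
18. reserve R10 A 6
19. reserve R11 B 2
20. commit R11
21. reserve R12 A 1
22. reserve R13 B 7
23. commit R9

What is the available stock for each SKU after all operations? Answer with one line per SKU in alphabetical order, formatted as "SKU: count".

Answer: A: 28
B: 28

Derivation:
Step 1: reserve R1 B 1 -> on_hand[A=53 B=41] avail[A=53 B=40] open={R1}
Step 2: commit R1 -> on_hand[A=53 B=40] avail[A=53 B=40] open={}
Step 3: reserve R2 B 7 -> on_hand[A=53 B=40] avail[A=53 B=33] open={R2}
Step 4: cancel R2 -> on_hand[A=53 B=40] avail[A=53 B=40] open={}
Step 5: reserve R3 A 5 -> on_hand[A=53 B=40] avail[A=48 B=40] open={R3}
Step 6: reserve R4 A 7 -> on_hand[A=53 B=40] avail[A=41 B=40] open={R3,R4}
Step 7: commit R4 -> on_hand[A=46 B=40] avail[A=41 B=40] open={R3}
Step 8: commit R3 -> on_hand[A=41 B=40] avail[A=41 B=40] open={}
Step 9: reserve R5 A 5 -> on_hand[A=41 B=40] avail[A=36 B=40] open={R5}
Step 10: reserve R6 A 2 -> on_hand[A=41 B=40] avail[A=34 B=40] open={R5,R6}
Step 11: cancel R5 -> on_hand[A=41 B=40] avail[A=39 B=40] open={R6}
Step 12: commit R6 -> on_hand[A=39 B=40] avail[A=39 B=40] open={}
Step 13: reserve R7 B 4 -> on_hand[A=39 B=40] avail[A=39 B=36] open={R7}
Step 14: cancel R7 -> on_hand[A=39 B=40] avail[A=39 B=40] open={}
Step 15: reserve R8 A 4 -> on_hand[A=39 B=40] avail[A=35 B=40] open={R8}
Step 16: commit R8 -> on_hand[A=35 B=40] avail[A=35 B=40] open={}
Step 17: reserve R9 B 3 -> on_hand[A=35 B=40] avail[A=35 B=37] open={R9}
Step 18: reserve R10 A 6 -> on_hand[A=35 B=40] avail[A=29 B=37] open={R10,R9}
Step 19: reserve R11 B 2 -> on_hand[A=35 B=40] avail[A=29 B=35] open={R10,R11,R9}
Step 20: commit R11 -> on_hand[A=35 B=38] avail[A=29 B=35] open={R10,R9}
Step 21: reserve R12 A 1 -> on_hand[A=35 B=38] avail[A=28 B=35] open={R10,R12,R9}
Step 22: reserve R13 B 7 -> on_hand[A=35 B=38] avail[A=28 B=28] open={R10,R12,R13,R9}
Step 23: commit R9 -> on_hand[A=35 B=35] avail[A=28 B=28] open={R10,R12,R13}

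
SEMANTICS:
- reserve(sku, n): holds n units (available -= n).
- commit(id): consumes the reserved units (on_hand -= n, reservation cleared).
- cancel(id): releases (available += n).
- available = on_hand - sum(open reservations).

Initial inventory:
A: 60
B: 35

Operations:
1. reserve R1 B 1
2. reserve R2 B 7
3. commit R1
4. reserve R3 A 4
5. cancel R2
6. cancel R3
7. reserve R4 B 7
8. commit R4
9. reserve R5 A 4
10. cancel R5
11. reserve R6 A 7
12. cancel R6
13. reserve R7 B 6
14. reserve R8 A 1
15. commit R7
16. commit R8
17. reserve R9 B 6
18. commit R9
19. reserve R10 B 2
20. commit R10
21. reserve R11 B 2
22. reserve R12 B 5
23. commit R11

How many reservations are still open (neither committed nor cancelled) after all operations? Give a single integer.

Step 1: reserve R1 B 1 -> on_hand[A=60 B=35] avail[A=60 B=34] open={R1}
Step 2: reserve R2 B 7 -> on_hand[A=60 B=35] avail[A=60 B=27] open={R1,R2}
Step 3: commit R1 -> on_hand[A=60 B=34] avail[A=60 B=27] open={R2}
Step 4: reserve R3 A 4 -> on_hand[A=60 B=34] avail[A=56 B=27] open={R2,R3}
Step 5: cancel R2 -> on_hand[A=60 B=34] avail[A=56 B=34] open={R3}
Step 6: cancel R3 -> on_hand[A=60 B=34] avail[A=60 B=34] open={}
Step 7: reserve R4 B 7 -> on_hand[A=60 B=34] avail[A=60 B=27] open={R4}
Step 8: commit R4 -> on_hand[A=60 B=27] avail[A=60 B=27] open={}
Step 9: reserve R5 A 4 -> on_hand[A=60 B=27] avail[A=56 B=27] open={R5}
Step 10: cancel R5 -> on_hand[A=60 B=27] avail[A=60 B=27] open={}
Step 11: reserve R6 A 7 -> on_hand[A=60 B=27] avail[A=53 B=27] open={R6}
Step 12: cancel R6 -> on_hand[A=60 B=27] avail[A=60 B=27] open={}
Step 13: reserve R7 B 6 -> on_hand[A=60 B=27] avail[A=60 B=21] open={R7}
Step 14: reserve R8 A 1 -> on_hand[A=60 B=27] avail[A=59 B=21] open={R7,R8}
Step 15: commit R7 -> on_hand[A=60 B=21] avail[A=59 B=21] open={R8}
Step 16: commit R8 -> on_hand[A=59 B=21] avail[A=59 B=21] open={}
Step 17: reserve R9 B 6 -> on_hand[A=59 B=21] avail[A=59 B=15] open={R9}
Step 18: commit R9 -> on_hand[A=59 B=15] avail[A=59 B=15] open={}
Step 19: reserve R10 B 2 -> on_hand[A=59 B=15] avail[A=59 B=13] open={R10}
Step 20: commit R10 -> on_hand[A=59 B=13] avail[A=59 B=13] open={}
Step 21: reserve R11 B 2 -> on_hand[A=59 B=13] avail[A=59 B=11] open={R11}
Step 22: reserve R12 B 5 -> on_hand[A=59 B=13] avail[A=59 B=6] open={R11,R12}
Step 23: commit R11 -> on_hand[A=59 B=11] avail[A=59 B=6] open={R12}
Open reservations: ['R12'] -> 1

Answer: 1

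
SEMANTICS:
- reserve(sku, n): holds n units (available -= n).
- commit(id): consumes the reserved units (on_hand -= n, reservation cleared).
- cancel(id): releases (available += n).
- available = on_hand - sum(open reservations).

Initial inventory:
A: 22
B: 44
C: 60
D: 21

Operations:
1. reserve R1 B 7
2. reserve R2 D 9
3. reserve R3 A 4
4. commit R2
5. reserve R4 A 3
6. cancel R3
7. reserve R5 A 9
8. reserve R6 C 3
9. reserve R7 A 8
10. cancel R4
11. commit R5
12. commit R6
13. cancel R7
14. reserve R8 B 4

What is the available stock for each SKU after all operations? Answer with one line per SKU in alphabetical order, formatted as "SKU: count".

Step 1: reserve R1 B 7 -> on_hand[A=22 B=44 C=60 D=21] avail[A=22 B=37 C=60 D=21] open={R1}
Step 2: reserve R2 D 9 -> on_hand[A=22 B=44 C=60 D=21] avail[A=22 B=37 C=60 D=12] open={R1,R2}
Step 3: reserve R3 A 4 -> on_hand[A=22 B=44 C=60 D=21] avail[A=18 B=37 C=60 D=12] open={R1,R2,R3}
Step 4: commit R2 -> on_hand[A=22 B=44 C=60 D=12] avail[A=18 B=37 C=60 D=12] open={R1,R3}
Step 5: reserve R4 A 3 -> on_hand[A=22 B=44 C=60 D=12] avail[A=15 B=37 C=60 D=12] open={R1,R3,R4}
Step 6: cancel R3 -> on_hand[A=22 B=44 C=60 D=12] avail[A=19 B=37 C=60 D=12] open={R1,R4}
Step 7: reserve R5 A 9 -> on_hand[A=22 B=44 C=60 D=12] avail[A=10 B=37 C=60 D=12] open={R1,R4,R5}
Step 8: reserve R6 C 3 -> on_hand[A=22 B=44 C=60 D=12] avail[A=10 B=37 C=57 D=12] open={R1,R4,R5,R6}
Step 9: reserve R7 A 8 -> on_hand[A=22 B=44 C=60 D=12] avail[A=2 B=37 C=57 D=12] open={R1,R4,R5,R6,R7}
Step 10: cancel R4 -> on_hand[A=22 B=44 C=60 D=12] avail[A=5 B=37 C=57 D=12] open={R1,R5,R6,R7}
Step 11: commit R5 -> on_hand[A=13 B=44 C=60 D=12] avail[A=5 B=37 C=57 D=12] open={R1,R6,R7}
Step 12: commit R6 -> on_hand[A=13 B=44 C=57 D=12] avail[A=5 B=37 C=57 D=12] open={R1,R7}
Step 13: cancel R7 -> on_hand[A=13 B=44 C=57 D=12] avail[A=13 B=37 C=57 D=12] open={R1}
Step 14: reserve R8 B 4 -> on_hand[A=13 B=44 C=57 D=12] avail[A=13 B=33 C=57 D=12] open={R1,R8}

Answer: A: 13
B: 33
C: 57
D: 12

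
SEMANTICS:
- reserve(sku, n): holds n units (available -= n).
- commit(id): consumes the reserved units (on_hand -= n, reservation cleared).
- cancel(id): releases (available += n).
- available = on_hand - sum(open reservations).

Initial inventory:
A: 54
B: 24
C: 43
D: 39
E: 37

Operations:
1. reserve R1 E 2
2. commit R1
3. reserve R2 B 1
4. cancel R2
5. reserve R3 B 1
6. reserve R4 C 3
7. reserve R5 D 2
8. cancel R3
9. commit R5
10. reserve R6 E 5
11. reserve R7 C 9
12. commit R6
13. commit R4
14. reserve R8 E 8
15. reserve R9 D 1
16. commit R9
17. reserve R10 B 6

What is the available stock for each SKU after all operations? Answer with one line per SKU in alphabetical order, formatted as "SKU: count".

Step 1: reserve R1 E 2 -> on_hand[A=54 B=24 C=43 D=39 E=37] avail[A=54 B=24 C=43 D=39 E=35] open={R1}
Step 2: commit R1 -> on_hand[A=54 B=24 C=43 D=39 E=35] avail[A=54 B=24 C=43 D=39 E=35] open={}
Step 3: reserve R2 B 1 -> on_hand[A=54 B=24 C=43 D=39 E=35] avail[A=54 B=23 C=43 D=39 E=35] open={R2}
Step 4: cancel R2 -> on_hand[A=54 B=24 C=43 D=39 E=35] avail[A=54 B=24 C=43 D=39 E=35] open={}
Step 5: reserve R3 B 1 -> on_hand[A=54 B=24 C=43 D=39 E=35] avail[A=54 B=23 C=43 D=39 E=35] open={R3}
Step 6: reserve R4 C 3 -> on_hand[A=54 B=24 C=43 D=39 E=35] avail[A=54 B=23 C=40 D=39 E=35] open={R3,R4}
Step 7: reserve R5 D 2 -> on_hand[A=54 B=24 C=43 D=39 E=35] avail[A=54 B=23 C=40 D=37 E=35] open={R3,R4,R5}
Step 8: cancel R3 -> on_hand[A=54 B=24 C=43 D=39 E=35] avail[A=54 B=24 C=40 D=37 E=35] open={R4,R5}
Step 9: commit R5 -> on_hand[A=54 B=24 C=43 D=37 E=35] avail[A=54 B=24 C=40 D=37 E=35] open={R4}
Step 10: reserve R6 E 5 -> on_hand[A=54 B=24 C=43 D=37 E=35] avail[A=54 B=24 C=40 D=37 E=30] open={R4,R6}
Step 11: reserve R7 C 9 -> on_hand[A=54 B=24 C=43 D=37 E=35] avail[A=54 B=24 C=31 D=37 E=30] open={R4,R6,R7}
Step 12: commit R6 -> on_hand[A=54 B=24 C=43 D=37 E=30] avail[A=54 B=24 C=31 D=37 E=30] open={R4,R7}
Step 13: commit R4 -> on_hand[A=54 B=24 C=40 D=37 E=30] avail[A=54 B=24 C=31 D=37 E=30] open={R7}
Step 14: reserve R8 E 8 -> on_hand[A=54 B=24 C=40 D=37 E=30] avail[A=54 B=24 C=31 D=37 E=22] open={R7,R8}
Step 15: reserve R9 D 1 -> on_hand[A=54 B=24 C=40 D=37 E=30] avail[A=54 B=24 C=31 D=36 E=22] open={R7,R8,R9}
Step 16: commit R9 -> on_hand[A=54 B=24 C=40 D=36 E=30] avail[A=54 B=24 C=31 D=36 E=22] open={R7,R8}
Step 17: reserve R10 B 6 -> on_hand[A=54 B=24 C=40 D=36 E=30] avail[A=54 B=18 C=31 D=36 E=22] open={R10,R7,R8}

Answer: A: 54
B: 18
C: 31
D: 36
E: 22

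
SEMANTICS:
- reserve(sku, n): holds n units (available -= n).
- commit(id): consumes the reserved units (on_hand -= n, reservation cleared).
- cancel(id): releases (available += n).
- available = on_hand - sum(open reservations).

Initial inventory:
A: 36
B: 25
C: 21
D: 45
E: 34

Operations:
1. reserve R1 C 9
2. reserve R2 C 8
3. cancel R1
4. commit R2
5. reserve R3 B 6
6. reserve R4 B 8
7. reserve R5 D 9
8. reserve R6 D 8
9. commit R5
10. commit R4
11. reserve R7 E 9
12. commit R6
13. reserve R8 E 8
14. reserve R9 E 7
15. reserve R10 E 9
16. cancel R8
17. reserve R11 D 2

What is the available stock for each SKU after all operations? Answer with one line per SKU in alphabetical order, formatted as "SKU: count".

Step 1: reserve R1 C 9 -> on_hand[A=36 B=25 C=21 D=45 E=34] avail[A=36 B=25 C=12 D=45 E=34] open={R1}
Step 2: reserve R2 C 8 -> on_hand[A=36 B=25 C=21 D=45 E=34] avail[A=36 B=25 C=4 D=45 E=34] open={R1,R2}
Step 3: cancel R1 -> on_hand[A=36 B=25 C=21 D=45 E=34] avail[A=36 B=25 C=13 D=45 E=34] open={R2}
Step 4: commit R2 -> on_hand[A=36 B=25 C=13 D=45 E=34] avail[A=36 B=25 C=13 D=45 E=34] open={}
Step 5: reserve R3 B 6 -> on_hand[A=36 B=25 C=13 D=45 E=34] avail[A=36 B=19 C=13 D=45 E=34] open={R3}
Step 6: reserve R4 B 8 -> on_hand[A=36 B=25 C=13 D=45 E=34] avail[A=36 B=11 C=13 D=45 E=34] open={R3,R4}
Step 7: reserve R5 D 9 -> on_hand[A=36 B=25 C=13 D=45 E=34] avail[A=36 B=11 C=13 D=36 E=34] open={R3,R4,R5}
Step 8: reserve R6 D 8 -> on_hand[A=36 B=25 C=13 D=45 E=34] avail[A=36 B=11 C=13 D=28 E=34] open={R3,R4,R5,R6}
Step 9: commit R5 -> on_hand[A=36 B=25 C=13 D=36 E=34] avail[A=36 B=11 C=13 D=28 E=34] open={R3,R4,R6}
Step 10: commit R4 -> on_hand[A=36 B=17 C=13 D=36 E=34] avail[A=36 B=11 C=13 D=28 E=34] open={R3,R6}
Step 11: reserve R7 E 9 -> on_hand[A=36 B=17 C=13 D=36 E=34] avail[A=36 B=11 C=13 D=28 E=25] open={R3,R6,R7}
Step 12: commit R6 -> on_hand[A=36 B=17 C=13 D=28 E=34] avail[A=36 B=11 C=13 D=28 E=25] open={R3,R7}
Step 13: reserve R8 E 8 -> on_hand[A=36 B=17 C=13 D=28 E=34] avail[A=36 B=11 C=13 D=28 E=17] open={R3,R7,R8}
Step 14: reserve R9 E 7 -> on_hand[A=36 B=17 C=13 D=28 E=34] avail[A=36 B=11 C=13 D=28 E=10] open={R3,R7,R8,R9}
Step 15: reserve R10 E 9 -> on_hand[A=36 B=17 C=13 D=28 E=34] avail[A=36 B=11 C=13 D=28 E=1] open={R10,R3,R7,R8,R9}
Step 16: cancel R8 -> on_hand[A=36 B=17 C=13 D=28 E=34] avail[A=36 B=11 C=13 D=28 E=9] open={R10,R3,R7,R9}
Step 17: reserve R11 D 2 -> on_hand[A=36 B=17 C=13 D=28 E=34] avail[A=36 B=11 C=13 D=26 E=9] open={R10,R11,R3,R7,R9}

Answer: A: 36
B: 11
C: 13
D: 26
E: 9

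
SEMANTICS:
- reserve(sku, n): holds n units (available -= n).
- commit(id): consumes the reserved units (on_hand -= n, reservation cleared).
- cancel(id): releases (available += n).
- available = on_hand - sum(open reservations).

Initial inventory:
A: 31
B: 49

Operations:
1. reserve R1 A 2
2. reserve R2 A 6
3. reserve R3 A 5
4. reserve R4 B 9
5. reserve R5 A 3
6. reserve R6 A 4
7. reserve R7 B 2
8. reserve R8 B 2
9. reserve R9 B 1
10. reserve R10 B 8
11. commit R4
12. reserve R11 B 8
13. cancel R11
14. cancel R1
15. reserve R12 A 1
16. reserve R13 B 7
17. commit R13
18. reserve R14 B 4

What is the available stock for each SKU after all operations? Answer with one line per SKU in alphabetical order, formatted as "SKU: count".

Answer: A: 12
B: 16

Derivation:
Step 1: reserve R1 A 2 -> on_hand[A=31 B=49] avail[A=29 B=49] open={R1}
Step 2: reserve R2 A 6 -> on_hand[A=31 B=49] avail[A=23 B=49] open={R1,R2}
Step 3: reserve R3 A 5 -> on_hand[A=31 B=49] avail[A=18 B=49] open={R1,R2,R3}
Step 4: reserve R4 B 9 -> on_hand[A=31 B=49] avail[A=18 B=40] open={R1,R2,R3,R4}
Step 5: reserve R5 A 3 -> on_hand[A=31 B=49] avail[A=15 B=40] open={R1,R2,R3,R4,R5}
Step 6: reserve R6 A 4 -> on_hand[A=31 B=49] avail[A=11 B=40] open={R1,R2,R3,R4,R5,R6}
Step 7: reserve R7 B 2 -> on_hand[A=31 B=49] avail[A=11 B=38] open={R1,R2,R3,R4,R5,R6,R7}
Step 8: reserve R8 B 2 -> on_hand[A=31 B=49] avail[A=11 B=36] open={R1,R2,R3,R4,R5,R6,R7,R8}
Step 9: reserve R9 B 1 -> on_hand[A=31 B=49] avail[A=11 B=35] open={R1,R2,R3,R4,R5,R6,R7,R8,R9}
Step 10: reserve R10 B 8 -> on_hand[A=31 B=49] avail[A=11 B=27] open={R1,R10,R2,R3,R4,R5,R6,R7,R8,R9}
Step 11: commit R4 -> on_hand[A=31 B=40] avail[A=11 B=27] open={R1,R10,R2,R3,R5,R6,R7,R8,R9}
Step 12: reserve R11 B 8 -> on_hand[A=31 B=40] avail[A=11 B=19] open={R1,R10,R11,R2,R3,R5,R6,R7,R8,R9}
Step 13: cancel R11 -> on_hand[A=31 B=40] avail[A=11 B=27] open={R1,R10,R2,R3,R5,R6,R7,R8,R9}
Step 14: cancel R1 -> on_hand[A=31 B=40] avail[A=13 B=27] open={R10,R2,R3,R5,R6,R7,R8,R9}
Step 15: reserve R12 A 1 -> on_hand[A=31 B=40] avail[A=12 B=27] open={R10,R12,R2,R3,R5,R6,R7,R8,R9}
Step 16: reserve R13 B 7 -> on_hand[A=31 B=40] avail[A=12 B=20] open={R10,R12,R13,R2,R3,R5,R6,R7,R8,R9}
Step 17: commit R13 -> on_hand[A=31 B=33] avail[A=12 B=20] open={R10,R12,R2,R3,R5,R6,R7,R8,R9}
Step 18: reserve R14 B 4 -> on_hand[A=31 B=33] avail[A=12 B=16] open={R10,R12,R14,R2,R3,R5,R6,R7,R8,R9}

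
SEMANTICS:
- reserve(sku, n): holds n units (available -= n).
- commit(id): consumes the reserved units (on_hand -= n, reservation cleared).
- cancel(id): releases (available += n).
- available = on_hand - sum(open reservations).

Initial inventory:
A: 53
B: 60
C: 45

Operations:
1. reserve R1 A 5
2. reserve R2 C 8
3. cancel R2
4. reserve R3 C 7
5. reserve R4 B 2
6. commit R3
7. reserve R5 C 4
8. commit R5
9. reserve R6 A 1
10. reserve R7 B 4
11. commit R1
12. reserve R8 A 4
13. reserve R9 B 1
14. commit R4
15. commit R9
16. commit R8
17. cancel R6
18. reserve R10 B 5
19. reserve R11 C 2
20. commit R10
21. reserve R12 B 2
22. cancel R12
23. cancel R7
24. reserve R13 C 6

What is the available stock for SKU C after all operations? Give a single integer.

Answer: 26

Derivation:
Step 1: reserve R1 A 5 -> on_hand[A=53 B=60 C=45] avail[A=48 B=60 C=45] open={R1}
Step 2: reserve R2 C 8 -> on_hand[A=53 B=60 C=45] avail[A=48 B=60 C=37] open={R1,R2}
Step 3: cancel R2 -> on_hand[A=53 B=60 C=45] avail[A=48 B=60 C=45] open={R1}
Step 4: reserve R3 C 7 -> on_hand[A=53 B=60 C=45] avail[A=48 B=60 C=38] open={R1,R3}
Step 5: reserve R4 B 2 -> on_hand[A=53 B=60 C=45] avail[A=48 B=58 C=38] open={R1,R3,R4}
Step 6: commit R3 -> on_hand[A=53 B=60 C=38] avail[A=48 B=58 C=38] open={R1,R4}
Step 7: reserve R5 C 4 -> on_hand[A=53 B=60 C=38] avail[A=48 B=58 C=34] open={R1,R4,R5}
Step 8: commit R5 -> on_hand[A=53 B=60 C=34] avail[A=48 B=58 C=34] open={R1,R4}
Step 9: reserve R6 A 1 -> on_hand[A=53 B=60 C=34] avail[A=47 B=58 C=34] open={R1,R4,R6}
Step 10: reserve R7 B 4 -> on_hand[A=53 B=60 C=34] avail[A=47 B=54 C=34] open={R1,R4,R6,R7}
Step 11: commit R1 -> on_hand[A=48 B=60 C=34] avail[A=47 B=54 C=34] open={R4,R6,R7}
Step 12: reserve R8 A 4 -> on_hand[A=48 B=60 C=34] avail[A=43 B=54 C=34] open={R4,R6,R7,R8}
Step 13: reserve R9 B 1 -> on_hand[A=48 B=60 C=34] avail[A=43 B=53 C=34] open={R4,R6,R7,R8,R9}
Step 14: commit R4 -> on_hand[A=48 B=58 C=34] avail[A=43 B=53 C=34] open={R6,R7,R8,R9}
Step 15: commit R9 -> on_hand[A=48 B=57 C=34] avail[A=43 B=53 C=34] open={R6,R7,R8}
Step 16: commit R8 -> on_hand[A=44 B=57 C=34] avail[A=43 B=53 C=34] open={R6,R7}
Step 17: cancel R6 -> on_hand[A=44 B=57 C=34] avail[A=44 B=53 C=34] open={R7}
Step 18: reserve R10 B 5 -> on_hand[A=44 B=57 C=34] avail[A=44 B=48 C=34] open={R10,R7}
Step 19: reserve R11 C 2 -> on_hand[A=44 B=57 C=34] avail[A=44 B=48 C=32] open={R10,R11,R7}
Step 20: commit R10 -> on_hand[A=44 B=52 C=34] avail[A=44 B=48 C=32] open={R11,R7}
Step 21: reserve R12 B 2 -> on_hand[A=44 B=52 C=34] avail[A=44 B=46 C=32] open={R11,R12,R7}
Step 22: cancel R12 -> on_hand[A=44 B=52 C=34] avail[A=44 B=48 C=32] open={R11,R7}
Step 23: cancel R7 -> on_hand[A=44 B=52 C=34] avail[A=44 B=52 C=32] open={R11}
Step 24: reserve R13 C 6 -> on_hand[A=44 B=52 C=34] avail[A=44 B=52 C=26] open={R11,R13}
Final available[C] = 26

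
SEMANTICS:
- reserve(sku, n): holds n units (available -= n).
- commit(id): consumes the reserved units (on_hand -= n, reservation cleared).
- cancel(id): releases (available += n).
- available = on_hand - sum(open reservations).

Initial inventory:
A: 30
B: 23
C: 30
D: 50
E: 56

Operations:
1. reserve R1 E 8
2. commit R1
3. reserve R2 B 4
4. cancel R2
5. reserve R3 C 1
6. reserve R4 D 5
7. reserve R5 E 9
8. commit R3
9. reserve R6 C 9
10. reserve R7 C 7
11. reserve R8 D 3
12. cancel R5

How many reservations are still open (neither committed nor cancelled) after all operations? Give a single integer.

Step 1: reserve R1 E 8 -> on_hand[A=30 B=23 C=30 D=50 E=56] avail[A=30 B=23 C=30 D=50 E=48] open={R1}
Step 2: commit R1 -> on_hand[A=30 B=23 C=30 D=50 E=48] avail[A=30 B=23 C=30 D=50 E=48] open={}
Step 3: reserve R2 B 4 -> on_hand[A=30 B=23 C=30 D=50 E=48] avail[A=30 B=19 C=30 D=50 E=48] open={R2}
Step 4: cancel R2 -> on_hand[A=30 B=23 C=30 D=50 E=48] avail[A=30 B=23 C=30 D=50 E=48] open={}
Step 5: reserve R3 C 1 -> on_hand[A=30 B=23 C=30 D=50 E=48] avail[A=30 B=23 C=29 D=50 E=48] open={R3}
Step 6: reserve R4 D 5 -> on_hand[A=30 B=23 C=30 D=50 E=48] avail[A=30 B=23 C=29 D=45 E=48] open={R3,R4}
Step 7: reserve R5 E 9 -> on_hand[A=30 B=23 C=30 D=50 E=48] avail[A=30 B=23 C=29 D=45 E=39] open={R3,R4,R5}
Step 8: commit R3 -> on_hand[A=30 B=23 C=29 D=50 E=48] avail[A=30 B=23 C=29 D=45 E=39] open={R4,R5}
Step 9: reserve R6 C 9 -> on_hand[A=30 B=23 C=29 D=50 E=48] avail[A=30 B=23 C=20 D=45 E=39] open={R4,R5,R6}
Step 10: reserve R7 C 7 -> on_hand[A=30 B=23 C=29 D=50 E=48] avail[A=30 B=23 C=13 D=45 E=39] open={R4,R5,R6,R7}
Step 11: reserve R8 D 3 -> on_hand[A=30 B=23 C=29 D=50 E=48] avail[A=30 B=23 C=13 D=42 E=39] open={R4,R5,R6,R7,R8}
Step 12: cancel R5 -> on_hand[A=30 B=23 C=29 D=50 E=48] avail[A=30 B=23 C=13 D=42 E=48] open={R4,R6,R7,R8}
Open reservations: ['R4', 'R6', 'R7', 'R8'] -> 4

Answer: 4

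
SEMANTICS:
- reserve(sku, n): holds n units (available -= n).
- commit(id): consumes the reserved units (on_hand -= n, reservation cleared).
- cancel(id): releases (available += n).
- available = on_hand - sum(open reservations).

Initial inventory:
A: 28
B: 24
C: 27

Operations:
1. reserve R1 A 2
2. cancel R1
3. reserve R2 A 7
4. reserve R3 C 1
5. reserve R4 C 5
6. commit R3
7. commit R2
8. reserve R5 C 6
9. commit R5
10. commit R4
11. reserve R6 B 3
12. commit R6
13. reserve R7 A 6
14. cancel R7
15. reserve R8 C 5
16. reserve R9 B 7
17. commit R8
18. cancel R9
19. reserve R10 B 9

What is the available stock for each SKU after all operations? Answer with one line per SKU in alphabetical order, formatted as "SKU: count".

Answer: A: 21
B: 12
C: 10

Derivation:
Step 1: reserve R1 A 2 -> on_hand[A=28 B=24 C=27] avail[A=26 B=24 C=27] open={R1}
Step 2: cancel R1 -> on_hand[A=28 B=24 C=27] avail[A=28 B=24 C=27] open={}
Step 3: reserve R2 A 7 -> on_hand[A=28 B=24 C=27] avail[A=21 B=24 C=27] open={R2}
Step 4: reserve R3 C 1 -> on_hand[A=28 B=24 C=27] avail[A=21 B=24 C=26] open={R2,R3}
Step 5: reserve R4 C 5 -> on_hand[A=28 B=24 C=27] avail[A=21 B=24 C=21] open={R2,R3,R4}
Step 6: commit R3 -> on_hand[A=28 B=24 C=26] avail[A=21 B=24 C=21] open={R2,R4}
Step 7: commit R2 -> on_hand[A=21 B=24 C=26] avail[A=21 B=24 C=21] open={R4}
Step 8: reserve R5 C 6 -> on_hand[A=21 B=24 C=26] avail[A=21 B=24 C=15] open={R4,R5}
Step 9: commit R5 -> on_hand[A=21 B=24 C=20] avail[A=21 B=24 C=15] open={R4}
Step 10: commit R4 -> on_hand[A=21 B=24 C=15] avail[A=21 B=24 C=15] open={}
Step 11: reserve R6 B 3 -> on_hand[A=21 B=24 C=15] avail[A=21 B=21 C=15] open={R6}
Step 12: commit R6 -> on_hand[A=21 B=21 C=15] avail[A=21 B=21 C=15] open={}
Step 13: reserve R7 A 6 -> on_hand[A=21 B=21 C=15] avail[A=15 B=21 C=15] open={R7}
Step 14: cancel R7 -> on_hand[A=21 B=21 C=15] avail[A=21 B=21 C=15] open={}
Step 15: reserve R8 C 5 -> on_hand[A=21 B=21 C=15] avail[A=21 B=21 C=10] open={R8}
Step 16: reserve R9 B 7 -> on_hand[A=21 B=21 C=15] avail[A=21 B=14 C=10] open={R8,R9}
Step 17: commit R8 -> on_hand[A=21 B=21 C=10] avail[A=21 B=14 C=10] open={R9}
Step 18: cancel R9 -> on_hand[A=21 B=21 C=10] avail[A=21 B=21 C=10] open={}
Step 19: reserve R10 B 9 -> on_hand[A=21 B=21 C=10] avail[A=21 B=12 C=10] open={R10}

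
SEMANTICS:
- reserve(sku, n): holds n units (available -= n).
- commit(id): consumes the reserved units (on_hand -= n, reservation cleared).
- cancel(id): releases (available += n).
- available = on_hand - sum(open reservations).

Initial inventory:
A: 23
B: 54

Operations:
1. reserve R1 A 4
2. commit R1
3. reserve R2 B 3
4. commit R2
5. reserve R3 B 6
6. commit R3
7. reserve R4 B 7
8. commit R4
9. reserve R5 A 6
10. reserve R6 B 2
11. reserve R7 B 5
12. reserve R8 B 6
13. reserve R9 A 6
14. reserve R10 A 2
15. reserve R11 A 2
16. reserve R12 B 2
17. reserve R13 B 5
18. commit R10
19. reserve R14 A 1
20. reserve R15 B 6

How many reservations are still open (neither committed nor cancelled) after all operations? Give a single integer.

Step 1: reserve R1 A 4 -> on_hand[A=23 B=54] avail[A=19 B=54] open={R1}
Step 2: commit R1 -> on_hand[A=19 B=54] avail[A=19 B=54] open={}
Step 3: reserve R2 B 3 -> on_hand[A=19 B=54] avail[A=19 B=51] open={R2}
Step 4: commit R2 -> on_hand[A=19 B=51] avail[A=19 B=51] open={}
Step 5: reserve R3 B 6 -> on_hand[A=19 B=51] avail[A=19 B=45] open={R3}
Step 6: commit R3 -> on_hand[A=19 B=45] avail[A=19 B=45] open={}
Step 7: reserve R4 B 7 -> on_hand[A=19 B=45] avail[A=19 B=38] open={R4}
Step 8: commit R4 -> on_hand[A=19 B=38] avail[A=19 B=38] open={}
Step 9: reserve R5 A 6 -> on_hand[A=19 B=38] avail[A=13 B=38] open={R5}
Step 10: reserve R6 B 2 -> on_hand[A=19 B=38] avail[A=13 B=36] open={R5,R6}
Step 11: reserve R7 B 5 -> on_hand[A=19 B=38] avail[A=13 B=31] open={R5,R6,R7}
Step 12: reserve R8 B 6 -> on_hand[A=19 B=38] avail[A=13 B=25] open={R5,R6,R7,R8}
Step 13: reserve R9 A 6 -> on_hand[A=19 B=38] avail[A=7 B=25] open={R5,R6,R7,R8,R9}
Step 14: reserve R10 A 2 -> on_hand[A=19 B=38] avail[A=5 B=25] open={R10,R5,R6,R7,R8,R9}
Step 15: reserve R11 A 2 -> on_hand[A=19 B=38] avail[A=3 B=25] open={R10,R11,R5,R6,R7,R8,R9}
Step 16: reserve R12 B 2 -> on_hand[A=19 B=38] avail[A=3 B=23] open={R10,R11,R12,R5,R6,R7,R8,R9}
Step 17: reserve R13 B 5 -> on_hand[A=19 B=38] avail[A=3 B=18] open={R10,R11,R12,R13,R5,R6,R7,R8,R9}
Step 18: commit R10 -> on_hand[A=17 B=38] avail[A=3 B=18] open={R11,R12,R13,R5,R6,R7,R8,R9}
Step 19: reserve R14 A 1 -> on_hand[A=17 B=38] avail[A=2 B=18] open={R11,R12,R13,R14,R5,R6,R7,R8,R9}
Step 20: reserve R15 B 6 -> on_hand[A=17 B=38] avail[A=2 B=12] open={R11,R12,R13,R14,R15,R5,R6,R7,R8,R9}
Open reservations: ['R11', 'R12', 'R13', 'R14', 'R15', 'R5', 'R6', 'R7', 'R8', 'R9'] -> 10

Answer: 10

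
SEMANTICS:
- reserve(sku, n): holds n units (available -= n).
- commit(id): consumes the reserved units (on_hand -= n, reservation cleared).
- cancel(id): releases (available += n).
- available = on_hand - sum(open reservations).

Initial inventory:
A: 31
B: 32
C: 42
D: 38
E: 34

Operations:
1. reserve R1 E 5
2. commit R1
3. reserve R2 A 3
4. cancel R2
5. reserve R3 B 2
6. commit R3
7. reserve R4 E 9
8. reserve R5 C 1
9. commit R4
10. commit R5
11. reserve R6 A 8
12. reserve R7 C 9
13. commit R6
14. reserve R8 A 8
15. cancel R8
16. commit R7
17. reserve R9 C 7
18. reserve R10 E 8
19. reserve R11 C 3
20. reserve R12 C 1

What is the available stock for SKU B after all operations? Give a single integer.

Step 1: reserve R1 E 5 -> on_hand[A=31 B=32 C=42 D=38 E=34] avail[A=31 B=32 C=42 D=38 E=29] open={R1}
Step 2: commit R1 -> on_hand[A=31 B=32 C=42 D=38 E=29] avail[A=31 B=32 C=42 D=38 E=29] open={}
Step 3: reserve R2 A 3 -> on_hand[A=31 B=32 C=42 D=38 E=29] avail[A=28 B=32 C=42 D=38 E=29] open={R2}
Step 4: cancel R2 -> on_hand[A=31 B=32 C=42 D=38 E=29] avail[A=31 B=32 C=42 D=38 E=29] open={}
Step 5: reserve R3 B 2 -> on_hand[A=31 B=32 C=42 D=38 E=29] avail[A=31 B=30 C=42 D=38 E=29] open={R3}
Step 6: commit R3 -> on_hand[A=31 B=30 C=42 D=38 E=29] avail[A=31 B=30 C=42 D=38 E=29] open={}
Step 7: reserve R4 E 9 -> on_hand[A=31 B=30 C=42 D=38 E=29] avail[A=31 B=30 C=42 D=38 E=20] open={R4}
Step 8: reserve R5 C 1 -> on_hand[A=31 B=30 C=42 D=38 E=29] avail[A=31 B=30 C=41 D=38 E=20] open={R4,R5}
Step 9: commit R4 -> on_hand[A=31 B=30 C=42 D=38 E=20] avail[A=31 B=30 C=41 D=38 E=20] open={R5}
Step 10: commit R5 -> on_hand[A=31 B=30 C=41 D=38 E=20] avail[A=31 B=30 C=41 D=38 E=20] open={}
Step 11: reserve R6 A 8 -> on_hand[A=31 B=30 C=41 D=38 E=20] avail[A=23 B=30 C=41 D=38 E=20] open={R6}
Step 12: reserve R7 C 9 -> on_hand[A=31 B=30 C=41 D=38 E=20] avail[A=23 B=30 C=32 D=38 E=20] open={R6,R7}
Step 13: commit R6 -> on_hand[A=23 B=30 C=41 D=38 E=20] avail[A=23 B=30 C=32 D=38 E=20] open={R7}
Step 14: reserve R8 A 8 -> on_hand[A=23 B=30 C=41 D=38 E=20] avail[A=15 B=30 C=32 D=38 E=20] open={R7,R8}
Step 15: cancel R8 -> on_hand[A=23 B=30 C=41 D=38 E=20] avail[A=23 B=30 C=32 D=38 E=20] open={R7}
Step 16: commit R7 -> on_hand[A=23 B=30 C=32 D=38 E=20] avail[A=23 B=30 C=32 D=38 E=20] open={}
Step 17: reserve R9 C 7 -> on_hand[A=23 B=30 C=32 D=38 E=20] avail[A=23 B=30 C=25 D=38 E=20] open={R9}
Step 18: reserve R10 E 8 -> on_hand[A=23 B=30 C=32 D=38 E=20] avail[A=23 B=30 C=25 D=38 E=12] open={R10,R9}
Step 19: reserve R11 C 3 -> on_hand[A=23 B=30 C=32 D=38 E=20] avail[A=23 B=30 C=22 D=38 E=12] open={R10,R11,R9}
Step 20: reserve R12 C 1 -> on_hand[A=23 B=30 C=32 D=38 E=20] avail[A=23 B=30 C=21 D=38 E=12] open={R10,R11,R12,R9}
Final available[B] = 30

Answer: 30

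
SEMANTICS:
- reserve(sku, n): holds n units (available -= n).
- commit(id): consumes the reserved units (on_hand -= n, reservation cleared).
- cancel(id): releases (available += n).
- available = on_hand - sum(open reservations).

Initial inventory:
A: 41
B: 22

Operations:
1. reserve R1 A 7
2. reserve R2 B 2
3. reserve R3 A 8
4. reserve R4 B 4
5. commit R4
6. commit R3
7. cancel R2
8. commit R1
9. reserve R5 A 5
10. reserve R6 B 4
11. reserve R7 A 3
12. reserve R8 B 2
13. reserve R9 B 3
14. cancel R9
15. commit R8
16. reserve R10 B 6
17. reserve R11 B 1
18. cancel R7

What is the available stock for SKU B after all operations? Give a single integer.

Answer: 5

Derivation:
Step 1: reserve R1 A 7 -> on_hand[A=41 B=22] avail[A=34 B=22] open={R1}
Step 2: reserve R2 B 2 -> on_hand[A=41 B=22] avail[A=34 B=20] open={R1,R2}
Step 3: reserve R3 A 8 -> on_hand[A=41 B=22] avail[A=26 B=20] open={R1,R2,R3}
Step 4: reserve R4 B 4 -> on_hand[A=41 B=22] avail[A=26 B=16] open={R1,R2,R3,R4}
Step 5: commit R4 -> on_hand[A=41 B=18] avail[A=26 B=16] open={R1,R2,R3}
Step 6: commit R3 -> on_hand[A=33 B=18] avail[A=26 B=16] open={R1,R2}
Step 7: cancel R2 -> on_hand[A=33 B=18] avail[A=26 B=18] open={R1}
Step 8: commit R1 -> on_hand[A=26 B=18] avail[A=26 B=18] open={}
Step 9: reserve R5 A 5 -> on_hand[A=26 B=18] avail[A=21 B=18] open={R5}
Step 10: reserve R6 B 4 -> on_hand[A=26 B=18] avail[A=21 B=14] open={R5,R6}
Step 11: reserve R7 A 3 -> on_hand[A=26 B=18] avail[A=18 B=14] open={R5,R6,R7}
Step 12: reserve R8 B 2 -> on_hand[A=26 B=18] avail[A=18 B=12] open={R5,R6,R7,R8}
Step 13: reserve R9 B 3 -> on_hand[A=26 B=18] avail[A=18 B=9] open={R5,R6,R7,R8,R9}
Step 14: cancel R9 -> on_hand[A=26 B=18] avail[A=18 B=12] open={R5,R6,R7,R8}
Step 15: commit R8 -> on_hand[A=26 B=16] avail[A=18 B=12] open={R5,R6,R7}
Step 16: reserve R10 B 6 -> on_hand[A=26 B=16] avail[A=18 B=6] open={R10,R5,R6,R7}
Step 17: reserve R11 B 1 -> on_hand[A=26 B=16] avail[A=18 B=5] open={R10,R11,R5,R6,R7}
Step 18: cancel R7 -> on_hand[A=26 B=16] avail[A=21 B=5] open={R10,R11,R5,R6}
Final available[B] = 5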